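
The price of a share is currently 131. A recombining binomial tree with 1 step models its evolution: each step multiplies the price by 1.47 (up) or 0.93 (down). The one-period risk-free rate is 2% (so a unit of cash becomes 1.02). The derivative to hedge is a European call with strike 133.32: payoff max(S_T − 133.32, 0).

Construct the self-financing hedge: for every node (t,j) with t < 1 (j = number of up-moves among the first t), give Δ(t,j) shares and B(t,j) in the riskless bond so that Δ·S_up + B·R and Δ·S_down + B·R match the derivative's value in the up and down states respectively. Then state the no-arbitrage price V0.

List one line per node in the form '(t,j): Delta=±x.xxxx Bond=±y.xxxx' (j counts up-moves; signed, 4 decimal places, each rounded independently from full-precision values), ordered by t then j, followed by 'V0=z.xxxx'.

Under the risk-neutral measure, an up-move has probability p* = (R−d)/(u−d) = 0.1667 and values discount at R = 1.02.
Terminal values V(1,·): V(1,0)=0.0000, V(1,1)=59.2500
Node (0,0) S=131.0000: V=(p*·59.2500+(1−p*)·0.0000)/1.02=9.6814; Δ=(59.2500−0.0000)/(192.5700−121.8300)=0.8376; B=V−Δ·S=-100.0408
The time-0 hedge costs 9.6814, which is the no-arbitrage price.

(0,0): Delta=0.8376 Bond=-100.0408
V0=9.6814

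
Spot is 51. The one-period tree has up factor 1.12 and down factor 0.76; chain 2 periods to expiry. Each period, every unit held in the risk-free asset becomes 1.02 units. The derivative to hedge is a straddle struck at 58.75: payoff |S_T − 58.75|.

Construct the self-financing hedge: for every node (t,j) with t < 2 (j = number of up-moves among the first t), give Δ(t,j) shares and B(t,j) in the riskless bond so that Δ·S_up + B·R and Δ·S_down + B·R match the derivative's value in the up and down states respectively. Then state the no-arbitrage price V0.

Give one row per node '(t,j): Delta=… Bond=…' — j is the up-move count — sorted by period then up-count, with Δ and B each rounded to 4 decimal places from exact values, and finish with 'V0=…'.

No-arbitrage ⇒ martingale measure with p* = (R−d)/(u−d) = 0.7222.
Terminal values V(2,·): V(2,0)=29.2924, V(2,1)=15.3388, V(2,2)=5.2244
(1,0): S=38.7600. Δ = (V_up−V_dn)/(S_up−S_dn) = (15.3388−29.2924)/(43.4112−29.4576) = -1.0000. V = [p*·15.3388 + (1−p*)·29.2924]/1.02 = 18.8380. B = V − Δ·S = 57.5980.
(1,1): S=57.1200. Δ = (V_up−V_dn)/(S_up−S_dn) = (5.2244−15.3388)/(63.9744−43.4112) = -0.4919. V = [p*·5.2244 + (1−p*)·15.3388]/1.02 = 7.8764. B = V − Δ·S = 35.9720.
(0,0): S=51.0000. Δ = (V_up−V_dn)/(S_up−S_dn) = (7.8764−18.8380)/(57.1200−38.7600) = -0.5970. V = [p*·7.8764 + (1−p*)·18.8380]/1.02 = 10.7072. B = V − Δ·S = 41.1561.
Check: Δ(0,0)·S0 + B(0,0) = 10.7072 = V0.

(0,0): Delta=-0.5970 Bond=41.1561
(1,0): Delta=-1.0000 Bond=57.5980
(1,1): Delta=-0.4919 Bond=35.9720
V0=10.7072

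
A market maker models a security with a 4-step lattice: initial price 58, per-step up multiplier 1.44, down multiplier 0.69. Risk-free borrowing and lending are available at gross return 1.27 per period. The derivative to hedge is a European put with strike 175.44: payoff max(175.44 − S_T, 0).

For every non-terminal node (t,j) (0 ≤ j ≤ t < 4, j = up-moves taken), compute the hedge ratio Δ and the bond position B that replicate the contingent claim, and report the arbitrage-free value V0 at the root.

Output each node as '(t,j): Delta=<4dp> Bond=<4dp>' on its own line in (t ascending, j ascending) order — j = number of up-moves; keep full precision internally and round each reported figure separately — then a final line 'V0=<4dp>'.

Under the risk-neutral measure, an up-move has probability p* = (R−d)/(u−d) = 0.7733 and values discount at R = 1.27.
Terminal payoffs: V(4,0)=162.2931, V(4,1)=148.0029, V(4,2)=118.1800, V(4,3)=55.9409, V(4,4)=0.0000
Node (3,0) S=19.0535: V=(p*·148.0029+(1−p*)·162.2931)/1.27=119.0882; Δ=(148.0029−162.2931)/(27.4371−13.1469)=-1.0000; B=V−Δ·S=138.1417
Node (3,1) S=39.7639: V=(p*·118.1800+(1−p*)·148.0029)/1.27=98.3779; Δ=(118.1800−148.0029)/(57.2600−27.4371)=-1.0000; B=V−Δ·S=138.1417
Node (3,2) S=82.9855: V=(p*·55.9409+(1−p*)·118.1800)/1.27=55.1563; Δ=(55.9409−118.1800)/(119.4991−57.2600)=-1.0000; B=V−Δ·S=138.1417
Node (3,3) S=173.1871: V=(p*·0.0000+(1−p*)·55.9409)/1.27=9.9842; Δ=(0.0000−55.9409)/(249.3894−119.4991)=-0.4307; B=V−Δ·S=84.5721
Node (2,0) S=27.6138: V=(p*·98.3779+(1−p*)·119.0882)/1.27=81.1592; Δ=(98.3779−119.0882)/(39.7639−19.0535)=-1.0000; B=V−Δ·S=108.7730
Node (2,1) S=57.6288: V=(p*·55.1563+(1−p*)·98.3779)/1.27=51.1442; Δ=(55.1563−98.3779)/(82.9855−39.7639)=-1.0000; B=V−Δ·S=108.7730
Node (2,2) S=120.2688: V=(p*·9.9842+(1−p*)·55.1563)/1.27=15.9238; Δ=(9.9842−55.1563)/(173.1871−82.9855)=-0.5008; B=V−Δ·S=76.1532
Node (1,0) S=40.0200: V=(p*·51.1442+(1−p*)·81.1592)/1.27=45.6280; Δ=(51.1442−81.1592)/(57.6288−27.6138)=-1.0000; B=V−Δ·S=85.6480
Node (1,1) S=83.5200: V=(p*·15.9238+(1−p*)·51.1442)/1.27=18.8245; Δ=(15.9238−51.1442)/(120.2688−57.6288)=-0.5623; B=V−Δ·S=65.7851
Node (0,0) S=58.0000: V=(p*·18.8245+(1−p*)·45.6280)/1.27=19.6063; Δ=(18.8245−45.6280)/(83.5200−40.0200)=-0.6162; B=V−Δ·S=55.3444
Self-financing check: at every node Δ·S+B equals the discounted successor values.

(0,0): Delta=-0.6162 Bond=55.3444
(1,0): Delta=-1.0000 Bond=85.6480
(1,1): Delta=-0.5623 Bond=65.7851
(2,0): Delta=-1.0000 Bond=108.7730
(2,1): Delta=-1.0000 Bond=108.7730
(2,2): Delta=-0.5008 Bond=76.1532
(3,0): Delta=-1.0000 Bond=138.1417
(3,1): Delta=-1.0000 Bond=138.1417
(3,2): Delta=-1.0000 Bond=138.1417
(3,3): Delta=-0.4307 Bond=84.5721
V0=19.6063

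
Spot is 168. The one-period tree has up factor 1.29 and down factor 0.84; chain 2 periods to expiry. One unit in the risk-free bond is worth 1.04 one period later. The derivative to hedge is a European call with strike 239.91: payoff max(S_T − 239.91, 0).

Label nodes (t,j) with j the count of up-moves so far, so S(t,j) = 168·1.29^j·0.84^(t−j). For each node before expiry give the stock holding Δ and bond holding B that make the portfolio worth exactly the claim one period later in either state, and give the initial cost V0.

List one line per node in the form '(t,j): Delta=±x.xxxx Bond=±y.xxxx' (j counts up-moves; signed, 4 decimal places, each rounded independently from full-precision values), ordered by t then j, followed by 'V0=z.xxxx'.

(0,0): Delta=0.2242 Bond=-30.4199
(1,0): Delta=0.0000 Bond=0.0000
(1,1): Delta=0.4067 Bond=-71.1825
V0=7.2428

Under the risk-neutral measure, an up-move has probability p* = (R−d)/(u−d) = 0.4444 and values discount at R = 1.04.
Terminal values V(2,·): V(2,0)=0.0000, V(2,1)=0.0000, V(2,2)=39.6588
Node (1,0) S=141.1200: V=(p*·0.0000+(1−p*)·0.0000)/1.04=0.0000; Δ=(0.0000−0.0000)/(182.0448−118.5408)=0.0000; B=V−Δ·S=0.0000
Node (1,1) S=216.7200: V=(p*·39.6588+(1−p*)·0.0000)/1.04=16.9482; Δ=(39.6588−0.0000)/(279.5688−182.0448)=0.4067; B=V−Δ·S=-71.1825
Node (0,0) S=168.0000: V=(p*·16.9482+(1−p*)·0.0000)/1.04=7.2428; Δ=(16.9482−0.0000)/(216.7200−141.1200)=0.2242; B=V−Δ·S=-30.4199
Each (Δ,B) replicates both successor values, so the strategy is self-financing and V0 is arbitrage-free.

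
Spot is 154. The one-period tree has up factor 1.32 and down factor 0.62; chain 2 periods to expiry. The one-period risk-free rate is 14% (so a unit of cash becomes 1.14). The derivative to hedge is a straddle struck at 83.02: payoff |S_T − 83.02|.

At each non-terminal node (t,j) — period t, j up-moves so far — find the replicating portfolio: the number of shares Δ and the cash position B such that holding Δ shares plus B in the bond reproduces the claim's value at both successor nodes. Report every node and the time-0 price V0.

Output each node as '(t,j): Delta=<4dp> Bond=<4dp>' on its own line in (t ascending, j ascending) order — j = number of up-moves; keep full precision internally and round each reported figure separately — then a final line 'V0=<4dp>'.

Risk-neutral probability p* = (R−d)/(u−d) = (1.14−0.62)/(1.32−0.62) = 0.7429.
Terminal values V(2,·): V(2,0)=23.8224, V(2,1)=43.0136, V(2,2)=185.3096
Node (1,0) S=95.4800: V=(p*·43.0136+(1−p*)·23.8224)/1.14=33.4024; Δ=(43.0136−23.8224)/(126.0336−59.1976)=0.2871; B=V−Δ·S=5.9864
Node (1,1) S=203.2800: V=(p*·185.3096+(1−p*)·43.0136)/1.14=130.4554; Δ=(185.3096−43.0136)/(268.3296−126.0336)=1.0000; B=V−Δ·S=-72.8246
Node (0,0) S=154.0000: V=(p*·130.4554+(1−p*)·33.4024)/1.14=92.5429; Δ=(130.4554−33.4024)/(203.2800−95.4800)=0.9003; B=V−Δ·S=-46.1043
Root portfolio cost Δ·154+B reproduces V0=92.5429.

(0,0): Delta=0.9003 Bond=-46.1043
(1,0): Delta=0.2871 Bond=5.9864
(1,1): Delta=1.0000 Bond=-72.8246
V0=92.5429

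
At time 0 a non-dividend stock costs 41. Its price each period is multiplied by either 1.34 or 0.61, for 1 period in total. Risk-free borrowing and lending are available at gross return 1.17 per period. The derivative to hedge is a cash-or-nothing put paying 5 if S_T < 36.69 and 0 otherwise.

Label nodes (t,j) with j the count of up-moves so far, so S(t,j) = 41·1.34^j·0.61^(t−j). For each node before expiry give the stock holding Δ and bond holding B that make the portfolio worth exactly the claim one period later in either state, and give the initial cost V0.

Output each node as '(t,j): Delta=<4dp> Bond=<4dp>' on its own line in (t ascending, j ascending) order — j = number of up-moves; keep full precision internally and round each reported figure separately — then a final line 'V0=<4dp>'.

The replicating-portfolio and risk-neutral prices coincide; use p* = (1.17−0.61)/(1.34−0.61) = 0.7671 for the latter.
Terminal values V(1,·): V(1,0)=5.0000, V(1,1)=0.0000
  t=0,j=0: stock 41.0000 → up 54.9400 (V=0.0000), down 25.0100 (V=5.0000). Price 0.9952; hedge Δ=-0.1671, bond B=7.8445.
Each (Δ,B) replicates both successor values, so the strategy is self-financing and V0 is arbitrage-free.

(0,0): Delta=-0.1671 Bond=7.8445
V0=0.9952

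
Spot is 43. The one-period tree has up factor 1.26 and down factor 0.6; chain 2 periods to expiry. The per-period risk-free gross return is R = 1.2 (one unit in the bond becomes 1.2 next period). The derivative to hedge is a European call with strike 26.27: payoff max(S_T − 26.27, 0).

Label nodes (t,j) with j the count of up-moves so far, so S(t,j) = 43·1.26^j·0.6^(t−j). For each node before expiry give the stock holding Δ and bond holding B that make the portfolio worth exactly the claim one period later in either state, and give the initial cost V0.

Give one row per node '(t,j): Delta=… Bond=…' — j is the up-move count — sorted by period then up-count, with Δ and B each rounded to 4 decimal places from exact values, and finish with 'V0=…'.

(0,0): Delta=0.9712 Bond=-16.9426
(1,0): Delta=0.3663 Bond=-4.7258
(1,1): Delta=1.0000 Bond=-21.8917
V0=24.8189

No-arbitrage ⇒ martingale measure with p* = (R−d)/(u−d) = 0.9091.
Payoff layer (t=2): V(2,0)=0.0000, V(2,1)=6.2380, V(2,2)=41.9968
  t=1,j=0: stock 25.8000 → up 32.5080 (V=6.2380), down 15.4800 (V=0.0000). Price 4.7258; hedge Δ=0.3663, bond B=-4.7258.
  t=1,j=1: stock 54.1800 → up 68.2668 (V=41.9968), down 32.5080 (V=6.2380). Price 32.2883; hedge Δ=1.0000, bond B=-21.8917.
  t=0,j=0: stock 43.0000 → up 54.1800 (V=32.2883), down 25.8000 (V=4.7258). Price 24.8189; hedge Δ=0.9712, bond B=-16.9426.
Each (Δ,B) replicates both successor values, so the strategy is self-financing and V0 is arbitrage-free.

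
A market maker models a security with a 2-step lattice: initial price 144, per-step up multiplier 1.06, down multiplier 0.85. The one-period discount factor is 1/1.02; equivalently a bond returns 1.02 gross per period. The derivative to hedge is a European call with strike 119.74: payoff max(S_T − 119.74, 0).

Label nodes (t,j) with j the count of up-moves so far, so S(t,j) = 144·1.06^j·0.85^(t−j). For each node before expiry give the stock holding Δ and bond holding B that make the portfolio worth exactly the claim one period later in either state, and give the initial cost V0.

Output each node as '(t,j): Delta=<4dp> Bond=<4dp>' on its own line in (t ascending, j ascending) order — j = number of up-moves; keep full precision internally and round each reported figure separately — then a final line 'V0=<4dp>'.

The replicating-portfolio and risk-neutral prices coincide; use p* = (1.02−0.85)/(1.06−0.85) = 0.8095 for the latter.
Terminal payoffs: V(2,0)=0.0000, V(2,1)=10.0040, V(2,2)=42.0584
Node (1,0) S=122.4000: V=(p*·10.0040+(1−p*)·0.0000)/1.02=7.9397; Δ=(10.0040−0.0000)/(129.7440−104.0400)=0.3892; B=V−Δ·S=-39.6984
Node (1,1) S=152.6400: V=(p*·42.0584+(1−p*)·10.0040)/1.02=35.2478; Δ=(42.0584−10.0040)/(161.7984−129.7440)=1.0000; B=V−Δ·S=-117.3922
Node (0,0) S=144.0000: V=(p*·35.2478+(1−p*)·7.9397)/1.02=29.4571; Δ=(35.2478−7.9397)/(152.6400−122.4000)=0.9030; B=V−Δ·S=-100.5817
Each (Δ,B) replicates both successor values, so the strategy is self-financing and V0 is arbitrage-free.

(0,0): Delta=0.9030 Bond=-100.5817
(1,0): Delta=0.3892 Bond=-39.6984
(1,1): Delta=1.0000 Bond=-117.3922
V0=29.4571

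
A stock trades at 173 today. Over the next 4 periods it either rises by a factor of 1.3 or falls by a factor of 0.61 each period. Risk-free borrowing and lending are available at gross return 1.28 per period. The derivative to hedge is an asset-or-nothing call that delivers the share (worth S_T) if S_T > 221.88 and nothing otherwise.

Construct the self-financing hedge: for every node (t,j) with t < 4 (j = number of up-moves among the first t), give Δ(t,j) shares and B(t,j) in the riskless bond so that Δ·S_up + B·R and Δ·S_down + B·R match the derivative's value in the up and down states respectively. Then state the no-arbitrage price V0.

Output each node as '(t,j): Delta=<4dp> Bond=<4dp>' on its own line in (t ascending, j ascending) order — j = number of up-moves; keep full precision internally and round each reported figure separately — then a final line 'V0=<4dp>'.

No-arbitrage ⇒ martingale measure with p* = (R−d)/(u−d) = 0.9710.
At expiry t=4: V(4,0)=0.0000, V(4,1)=0.0000, V(4,2)=0.0000, V(4,3)=231.8494, V(4,4)=494.1053
  t=3,j=0: stock 39.2677 → up 51.0480 (V=0.0000), down 23.9533 (V=0.0000). Price 0.0000; hedge Δ=0.0000, bond B=0.0000.
  t=3,j=1: stock 83.6853 → up 108.7909 (V=0.0000), down 51.0480 (V=0.0000). Price 0.0000; hedge Δ=0.0000, bond B=0.0000.
  t=3,j=2: stock 178.3457 → up 231.8494 (V=231.8494), down 108.7909 (V=0.0000). Price 175.8821; hedge Δ=1.8841, bond B=-160.1315.
  t=3,j=3: stock 380.0810 → up 494.1053 (V=494.1053), down 231.8494 (V=231.8494). Price 380.0810; hedge Δ=1.0000, bond B=0.0000.
  t=2,j=0: stock 64.3733 → up 83.6853 (V=0.0000), down 39.2677 (V=0.0000). Price 0.0000; hedge Δ=0.0000, bond B=0.0000.
  t=2,j=1: stock 137.1890 → up 178.3457 (V=175.8821), down 83.6853 (V=0.0000). Price 133.4251; hedge Δ=1.8580, bond B=-121.4766.
  t=2,j=2: stock 292.3700 → up 380.0810 (V=380.0810), down 178.3457 (V=175.8821). Price 292.3142; hedge Δ=1.0122, bond B=-3.6262.
  t=1,j=0: stock 105.5300 → up 137.1890 (V=133.4251), down 64.3733 (V=0.0000). Price 101.2169; hedge Δ=1.8324, bond B=-92.1527.
  t=1,j=1: stock 224.9000 → up 292.3700 (V=292.3142), down 137.1890 (V=133.4251). Price 224.7724; hedge Δ=1.0239, bond B=-5.5017.
  t=0,j=0: stock 173.0000 → up 224.9000 (V=224.7724), down 105.5300 (V=101.2169). Price 172.8056; hedge Δ=1.0351, bond B=-6.2604.
Self-financing check: at every node Δ·S+B equals the discounted successor values.

(0,0): Delta=1.0351 Bond=-6.2604
(1,0): Delta=1.8324 Bond=-92.1527
(1,1): Delta=1.0239 Bond=-5.5017
(2,0): Delta=0.0000 Bond=0.0000
(2,1): Delta=1.8580 Bond=-121.4766
(2,2): Delta=1.0122 Bond=-3.6262
(3,0): Delta=0.0000 Bond=0.0000
(3,1): Delta=0.0000 Bond=0.0000
(3,2): Delta=1.8841 Bond=-160.1315
(3,3): Delta=1.0000 Bond=0.0000
V0=172.8056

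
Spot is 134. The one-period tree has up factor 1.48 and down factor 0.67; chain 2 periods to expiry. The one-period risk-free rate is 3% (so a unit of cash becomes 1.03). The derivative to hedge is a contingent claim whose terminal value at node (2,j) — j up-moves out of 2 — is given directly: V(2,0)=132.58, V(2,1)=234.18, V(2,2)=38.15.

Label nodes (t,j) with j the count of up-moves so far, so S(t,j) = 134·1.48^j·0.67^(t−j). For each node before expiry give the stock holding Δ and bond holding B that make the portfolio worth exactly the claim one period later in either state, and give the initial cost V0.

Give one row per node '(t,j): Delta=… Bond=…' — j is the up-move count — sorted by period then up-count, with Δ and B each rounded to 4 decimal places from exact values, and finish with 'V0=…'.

Under the risk-neutral measure, an up-move has probability p* = (R−d)/(u−d) = 0.4444 and values discount at R = 1.03.
Terminal payoffs: V(2,0)=132.5800, V(2,1)=234.1800, V(2,2)=38.1500
Node (1,0) S=89.7800: V=(p*·234.1800+(1−p*)·132.5800)/1.03=172.5588; Δ=(234.1800−132.5800)/(132.8744−60.1526)=1.3971; B=V−Δ·S=47.1267
Node (1,1) S=198.3200: V=(p*·38.1500+(1−p*)·234.1800)/1.03=142.7724; Δ=(38.1500−234.1800)/(293.5136−132.8744)=-1.2203; B=V−Δ·S=384.7847
Node (0,0) S=134.0000: V=(p*·142.7724+(1−p*)·172.5588)/1.03=154.6800; Δ=(142.7724−172.5588)/(198.3200−89.7800)=-0.2744; B=V−Δ·S=191.4533
Check: Δ(0,0)·S0 + B(0,0) = 154.6800 = V0.

(0,0): Delta=-0.2744 Bond=191.4533
(1,0): Delta=1.3971 Bond=47.1267
(1,1): Delta=-1.2203 Bond=384.7847
V0=154.6800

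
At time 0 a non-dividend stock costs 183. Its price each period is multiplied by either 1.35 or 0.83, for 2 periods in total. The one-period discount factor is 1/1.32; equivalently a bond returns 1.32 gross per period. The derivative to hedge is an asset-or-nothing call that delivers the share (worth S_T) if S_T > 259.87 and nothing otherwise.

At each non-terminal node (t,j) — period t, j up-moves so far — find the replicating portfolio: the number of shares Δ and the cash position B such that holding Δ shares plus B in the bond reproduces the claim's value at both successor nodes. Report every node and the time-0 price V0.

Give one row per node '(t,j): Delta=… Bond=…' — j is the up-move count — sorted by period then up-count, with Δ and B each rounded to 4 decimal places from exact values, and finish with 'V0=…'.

(0,0): Delta=2.5020 Bond=-287.8977
(1,0): Delta=0.0000 Bond=0.0000
(1,1): Delta=2.5962 Bond=-403.2918
V0=169.9637

No-arbitrage ⇒ martingale measure with p* = (R−d)/(u−d) = 0.9423.
Terminal payoffs: V(2,0)=0.0000, V(2,1)=0.0000, V(2,2)=333.5175
Node (1,0) S=151.8900: V=(p*·0.0000+(1−p*)·0.0000)/1.32=0.0000; Δ=(0.0000−0.0000)/(205.0515−126.0687)=0.0000; B=V−Δ·S=0.0000
Node (1,1) S=247.0500: V=(p*·333.5175+(1−p*)·0.0000)/1.32=238.0880; Δ=(333.5175−0.0000)/(333.5175−205.0515)=2.5962; B=V−Δ·S=-403.2918
Node (0,0) S=183.0000: V=(p*·238.0880+(1−p*)·0.0000)/1.32=169.9637; Δ=(238.0880−0.0000)/(247.0500−151.8900)=2.5020; B=V−Δ·S=-287.8977
Self-financing check: at every node Δ·S+B equals the discounted successor values.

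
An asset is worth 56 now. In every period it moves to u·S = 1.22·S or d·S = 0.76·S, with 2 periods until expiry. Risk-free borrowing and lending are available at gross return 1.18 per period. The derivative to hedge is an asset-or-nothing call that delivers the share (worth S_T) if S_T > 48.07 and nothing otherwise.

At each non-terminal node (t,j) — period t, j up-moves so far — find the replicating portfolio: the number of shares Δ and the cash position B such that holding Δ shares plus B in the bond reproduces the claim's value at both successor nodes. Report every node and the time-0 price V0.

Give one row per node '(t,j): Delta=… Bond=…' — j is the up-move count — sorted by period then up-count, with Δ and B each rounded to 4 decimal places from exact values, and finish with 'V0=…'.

(0,0): Delta=1.0925 Bond=-5.3574
(1,0): Delta=2.6522 Bond=-72.7001
(1,1): Delta=1.0000 Bond=0.0000
V0=55.8243

No-arbitrage ⇒ martingale measure with p* = (R−d)/(u−d) = 0.9130.
Terminal values V(2,·): V(2,0)=0.0000, V(2,1)=51.9232, V(2,2)=83.3504
(1,0): S=42.5600. Δ = (V_up−V_dn)/(S_up−S_dn) = (51.9232−0.0000)/(51.9232−32.3456) = 2.6522. V = [p*·51.9232 + (1−p*)·0.0000]/1.18 = 40.1764. B = V − Δ·S = -72.7001.
(1,1): S=68.3200. Δ = (V_up−V_dn)/(S_up−S_dn) = (83.3504−51.9232)/(83.3504−51.9232) = 1.0000. V = [p*·83.3504 + (1−p*)·51.9232]/1.18 = 68.3200. B = V − Δ·S = 0.0000.
(0,0): S=56.0000. Δ = (V_up−V_dn)/(S_up−S_dn) = (68.3200−40.1764)/(68.3200−42.5600) = 1.0925. V = [p*·68.3200 + (1−p*)·40.1764]/1.18 = 55.8243. B = V − Δ·S = -5.3574.
The time-0 hedge costs 55.8243, which is the no-arbitrage price.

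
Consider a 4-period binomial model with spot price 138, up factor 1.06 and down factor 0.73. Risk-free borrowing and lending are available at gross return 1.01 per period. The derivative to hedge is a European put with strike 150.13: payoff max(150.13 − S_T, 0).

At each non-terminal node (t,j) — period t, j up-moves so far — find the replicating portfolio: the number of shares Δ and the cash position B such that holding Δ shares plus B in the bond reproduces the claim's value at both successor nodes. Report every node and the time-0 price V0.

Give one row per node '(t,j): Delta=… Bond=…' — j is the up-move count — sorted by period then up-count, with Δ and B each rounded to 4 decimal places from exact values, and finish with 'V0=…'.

(0,0): Delta=-0.6864 Bond=112.9878
(1,0): Delta=-1.0000 Bond=145.7147
(1,1): Delta=-0.6478 Bond=108.4753
(2,0): Delta=-1.0000 Bond=147.1718
(2,1): Delta=-1.0000 Bond=147.1718
(2,2): Delta=-0.6045 Bond=102.8437
(3,0): Delta=-1.0000 Bond=148.6436
(3,1): Delta=-1.0000 Bond=148.6436
(3,2): Delta=-1.0000 Bond=148.6436
(3,3): Delta=-0.5558 Bond=95.8772
V0=18.2714

Since d<R<u, set p* = (R−d)/(u−d) = 0.8485; price each node as the discounted p*-expectation of its children.
Terminal values V(4,·): V(4,0)=110.9404, V(4,1)=93.2246, V(4,2)=67.5002, V(4,3)=30.1470, V(4,4)=0.0000
  t=3,j=0: stock 53.6843 → up 56.9054 (V=93.2246), down 39.1896 (V=110.9404). Price 94.9592; hedge Δ=-1.0000, bond B=148.6436.
  t=3,j=1: stock 77.9526 → up 82.6298 (V=67.5002), down 56.9054 (V=93.2246). Price 70.6910; hedge Δ=-1.0000, bond B=148.6436.
  t=3,j=2: stock 113.1915 → up 119.9830 (V=30.1470), down 82.6298 (V=67.5002). Price 35.4521; hedge Δ=-1.0000, bond B=148.6436.
  t=3,j=3: stock 164.3602 → up 174.2218 (V=0.0000), down 119.9830 (V=30.1470). Price 4.5225; hedge Δ=-0.5558, bond B=95.8772.
  t=2,j=0: stock 73.5402 → up 77.9526 (V=70.6910), down 53.6843 (V=94.9592). Price 73.6316; hedge Δ=-1.0000, bond B=147.1718.
  t=2,j=1: stock 106.7844 → up 113.1915 (V=35.4521), down 77.9526 (V=70.6910). Price 40.3874; hedge Δ=-1.0000, bond B=147.1718.
  t=2,j=2: stock 155.0568 → up 164.3602 (V=4.5225), down 113.1915 (V=35.4521). Price 9.1176; hedge Δ=-0.6045, bond B=102.8437.
  t=1,j=0: stock 100.7400 → up 106.7844 (V=40.3874), down 73.5402 (V=73.6316). Price 44.9747; hedge Δ=-1.0000, bond B=145.7147.
  t=1,j=1: stock 146.2800 → up 155.0568 (V=9.1176), down 106.7844 (V=40.3874). Price 13.7183; hedge Δ=-0.6478, bond B=108.4753.
  t=0,j=0: stock 138.0000 → up 146.2800 (V=13.7183), down 100.7400 (V=44.9747). Price 18.2714; hedge Δ=-0.6864, bond B=112.9878.
Each (Δ,B) replicates both successor values, so the strategy is self-financing and V0 is arbitrage-free.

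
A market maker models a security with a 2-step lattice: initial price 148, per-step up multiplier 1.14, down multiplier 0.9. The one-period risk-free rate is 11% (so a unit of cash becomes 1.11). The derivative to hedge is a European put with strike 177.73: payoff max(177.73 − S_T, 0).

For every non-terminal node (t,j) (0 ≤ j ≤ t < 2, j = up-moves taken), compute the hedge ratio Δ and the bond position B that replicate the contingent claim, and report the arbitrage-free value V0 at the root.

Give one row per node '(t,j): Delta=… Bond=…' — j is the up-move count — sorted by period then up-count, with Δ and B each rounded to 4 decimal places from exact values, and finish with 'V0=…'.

(0,0): Delta=-0.6757 Bond=105.3391
(1,0): Delta=-1.0000 Bond=160.1171
(1,1): Delta=-0.6392 Bond=110.7563
V0=5.3288

Risk-neutral probability p* = (R−d)/(u−d) = (1.11−0.9)/(1.14−0.9) = 0.8750.
At expiry t=2: V(2,0)=57.8500, V(2,1)=25.8820, V(2,2)=0.0000
  t=1,j=0: stock 133.2000 → up 151.8480 (V=25.8820), down 119.8800 (V=57.8500). Price 26.9171; hedge Δ=-1.0000, bond B=160.1171.
  t=1,j=1: stock 168.7200 → up 192.3408 (V=0.0000), down 151.8480 (V=25.8820). Price 2.9146; hedge Δ=-0.6392, bond B=110.7563.
  t=0,j=0: stock 148.0000 → up 168.7200 (V=2.9146), down 133.2000 (V=26.9171). Price 5.3288; hedge Δ=-0.6757, bond B=105.3391.
Each (Δ,B) replicates both successor values, so the strategy is self-financing and V0 is arbitrage-free.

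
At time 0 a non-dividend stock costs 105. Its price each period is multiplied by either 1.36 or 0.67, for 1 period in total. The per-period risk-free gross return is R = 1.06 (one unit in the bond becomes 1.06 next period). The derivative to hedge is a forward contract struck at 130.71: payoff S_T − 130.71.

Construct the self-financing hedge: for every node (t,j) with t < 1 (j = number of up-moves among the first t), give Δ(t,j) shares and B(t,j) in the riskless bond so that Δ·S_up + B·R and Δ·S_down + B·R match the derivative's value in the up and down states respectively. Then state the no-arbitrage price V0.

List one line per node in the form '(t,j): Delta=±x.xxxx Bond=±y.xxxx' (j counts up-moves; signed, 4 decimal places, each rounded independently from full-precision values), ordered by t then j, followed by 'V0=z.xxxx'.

Under the risk-neutral measure, an up-move has probability p* = (R−d)/(u−d) = 0.5652 and values discount at R = 1.06.
At expiry t=1: V(1,0)=-60.3600, V(1,1)=12.0900
  t=0,j=0: stock 105.0000 → up 142.8000 (V=12.0900), down 70.3500 (V=-60.3600). Price -18.3113; hedge Δ=1.0000, bond B=-123.3113.
Check: Δ(0,0)·S0 + B(0,0) = -18.3113 = V0.

(0,0): Delta=1.0000 Bond=-123.3113
V0=-18.3113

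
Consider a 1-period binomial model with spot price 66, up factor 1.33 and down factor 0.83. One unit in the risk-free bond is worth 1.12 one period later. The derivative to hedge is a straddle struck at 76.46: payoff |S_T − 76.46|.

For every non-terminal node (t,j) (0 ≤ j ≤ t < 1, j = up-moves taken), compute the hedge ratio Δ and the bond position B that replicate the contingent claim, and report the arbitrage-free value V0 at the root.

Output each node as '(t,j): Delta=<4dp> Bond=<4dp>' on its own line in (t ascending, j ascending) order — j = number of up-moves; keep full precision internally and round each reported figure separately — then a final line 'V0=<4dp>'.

(0,0): Delta=-0.3139 Bond=34.7121
V0=13.9921

Under the risk-neutral measure, an up-move has probability p* = (R−d)/(u−d) = 0.5800 and values discount at R = 1.12.
Terminal payoffs: V(1,0)=21.6800, V(1,1)=11.3200
(0,0): S=66.0000. Δ = (V_up−V_dn)/(S_up−S_dn) = (11.3200−21.6800)/(87.7800−54.7800) = -0.3139. V = [p*·11.3200 + (1−p*)·21.6800]/1.12 = 13.9921. B = V − Δ·S = 34.7121.
Root portfolio cost Δ·66+B reproduces V0=13.9921.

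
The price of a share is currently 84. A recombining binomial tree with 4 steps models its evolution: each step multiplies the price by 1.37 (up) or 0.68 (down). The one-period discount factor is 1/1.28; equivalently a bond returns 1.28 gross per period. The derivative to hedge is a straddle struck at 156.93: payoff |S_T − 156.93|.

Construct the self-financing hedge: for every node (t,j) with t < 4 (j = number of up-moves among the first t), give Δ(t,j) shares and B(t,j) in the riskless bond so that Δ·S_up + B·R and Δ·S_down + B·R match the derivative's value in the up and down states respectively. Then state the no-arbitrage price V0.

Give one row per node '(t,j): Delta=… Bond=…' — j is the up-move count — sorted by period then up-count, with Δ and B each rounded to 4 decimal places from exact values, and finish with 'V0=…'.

(0,0): Delta=0.5036 Bond=-8.6375
(1,0): Delta=-1.0000 Bond=74.8301
(1,1): Delta=0.6156 Bond=-23.9389
(2,0): Delta=-1.0000 Bond=95.7825
(2,1): Delta=-1.0000 Bond=95.7825
(2,2): Delta=0.7358 Bond=-49.6055
(3,0): Delta=-1.0000 Bond=122.6016
(3,1): Delta=-1.0000 Bond=122.6016
(3,2): Delta=-1.0000 Bond=122.6016
(3,3): Delta=0.8651 Bond=-91.4095
V0=33.6655

Under the risk-neutral measure, an up-move has probability p* = (R−d)/(u−d) = 0.8696 and values discount at R = 1.28.
Terminal payoffs: V(4,0)=138.9696, V(4,1)=120.7452, V(4,2)=84.0282, V(4,3)=10.0543, V(4,4)=138.9813
Node (3,0) S=26.4123: V=(p*·120.7452+(1−p*)·138.9696)/1.28=96.1893; Δ=(120.7452−138.9696)/(36.1848−17.9604)=-1.0000; B=V−Δ·S=122.6016
Node (3,1) S=53.2130: V=(p*·84.0282+(1−p*)·120.7452)/1.28=69.3886; Δ=(84.0282−120.7452)/(72.9018−36.1848)=-1.0000; B=V−Δ·S=122.6016
Node (3,2) S=107.2085: V=(p*·10.0543+(1−p*)·84.0282)/1.28=15.3930; Δ=(10.0543−84.0282)/(146.8757−72.9018)=-1.0000; B=V−Δ·S=122.6016
Node (3,3) S=215.9937: V=(p*·138.9813+(1−p*)·10.0543)/1.28=95.4412; Δ=(138.9813−10.0543)/(295.9113−146.8757)=0.8651; B=V−Δ·S=-91.4095
Node (2,0) S=38.8416: V=(p*·69.3886+(1−p*)·96.1893)/1.28=56.9409; Δ=(69.3886−96.1893)/(53.2130−26.4123)=-1.0000; B=V−Δ·S=95.7825
Node (2,1) S=78.2544: V=(p*·15.3930+(1−p*)·69.3886)/1.28=17.5281; Δ=(15.3930−69.3886)/(107.2085−53.2130)=-1.0000; B=V−Δ·S=95.7825
Node (2,2) S=157.6596: V=(p*·95.4412+(1−p*)·15.3930)/1.28=66.4064; Δ=(95.4412−15.3930)/(215.9937−107.2085)=0.7358; B=V−Δ·S=-49.6055
Node (1,0) S=57.1200: V=(p*·17.5281+(1−p*)·56.9409)/1.28=17.7101; Δ=(17.5281−56.9409)/(78.2544−38.8416)=-1.0000; B=V−Δ·S=74.8301
Node (1,1) S=115.0800: V=(p*·66.4064+(1−p*)·17.5281)/1.28=46.8992; Δ=(66.4064−17.5281)/(157.6596−78.2544)=0.6156; B=V−Δ·S=-23.9389
Node (0,0) S=84.0000: V=(p*·46.8992+(1−p*)·17.7101)/1.28=33.6655; Δ=(46.8992−17.7101)/(115.0800−57.1200)=0.5036; B=V−Δ·S=-8.6375
Self-financing check: at every node Δ·S+B equals the discounted successor values.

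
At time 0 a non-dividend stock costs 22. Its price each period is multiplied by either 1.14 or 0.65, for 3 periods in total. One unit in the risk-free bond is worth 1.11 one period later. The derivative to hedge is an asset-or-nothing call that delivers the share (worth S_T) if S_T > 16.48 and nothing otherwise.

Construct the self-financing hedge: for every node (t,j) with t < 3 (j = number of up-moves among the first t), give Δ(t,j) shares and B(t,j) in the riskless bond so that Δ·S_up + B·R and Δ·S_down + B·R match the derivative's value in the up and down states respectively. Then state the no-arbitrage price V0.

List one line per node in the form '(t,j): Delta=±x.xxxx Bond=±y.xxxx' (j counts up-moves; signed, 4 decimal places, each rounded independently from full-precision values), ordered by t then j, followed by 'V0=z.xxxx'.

(0,0): Delta=1.0904 Bond=-2.0721
(1,0): Delta=2.2431 Bond=-18.7836
(1,1): Delta=1.0476 Bond=-1.2250
(2,0): Delta=0.0000 Bond=0.0000
(2,1): Delta=2.3265 Bond=-22.2096
(2,2): Delta=1.0000 Bond=0.0000
V0=21.9172

Since d<R<u, set p* = (R−d)/(u−d) = 0.9388; price each node as the discounted p*-expectation of its children.
At expiry t=3: V(3,0)=0.0000, V(3,1)=0.0000, V(3,2)=18.5843, V(3,3)=32.5940
  t=2,j=0: stock 9.2950 → up 10.5963 (V=0.0000), down 6.0418 (V=0.0000). Price 0.0000; hedge Δ=0.0000, bond B=0.0000.
  t=2,j=1: stock 16.3020 → up 18.5843 (V=18.5843), down 10.5963 (V=0.0000). Price 15.7175; hedge Δ=2.3265, bond B=-22.2096.
  t=2,j=2: stock 28.5912 → up 32.5940 (V=32.5940), down 18.5843 (V=18.5843). Price 28.5912; hedge Δ=1.0000, bond B=0.0000.
  t=1,j=0: stock 14.3000 → up 16.3020 (V=15.7175), down 9.2950 (V=0.0000). Price 13.2930; hedge Δ=2.2431, bond B=-18.7836.
  t=1,j=1: stock 25.0800 → up 28.5912 (V=28.5912), down 16.3020 (V=15.7175). Price 25.0478; hedge Δ=1.0476, bond B=-1.2250.
  t=0,j=0: stock 22.0000 → up 25.0800 (V=25.0478), down 14.3000 (V=13.2930). Price 21.9172; hedge Δ=1.0904, bond B=-2.0721.
Each (Δ,B) replicates both successor values, so the strategy is self-financing and V0 is arbitrage-free.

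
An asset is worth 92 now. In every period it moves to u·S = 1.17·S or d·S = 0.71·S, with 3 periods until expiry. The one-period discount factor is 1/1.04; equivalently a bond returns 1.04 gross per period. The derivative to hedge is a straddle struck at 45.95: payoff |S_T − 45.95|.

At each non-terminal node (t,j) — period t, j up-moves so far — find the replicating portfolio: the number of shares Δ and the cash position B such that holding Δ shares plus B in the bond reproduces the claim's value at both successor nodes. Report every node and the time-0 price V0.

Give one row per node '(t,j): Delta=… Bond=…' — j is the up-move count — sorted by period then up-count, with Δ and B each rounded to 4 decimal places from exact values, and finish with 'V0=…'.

(0,0): Delta=0.9546 Bond=-36.1460
(1,0): Delta=0.7645 Bond=-25.1748
(1,1): Delta=1.0000 Bond=-42.4834
(2,0): Delta=-0.2208 Bond=19.5128
(2,1): Delta=1.0000 Bond=-44.1827
(2,2): Delta=1.0000 Bond=-44.1827
V0=51.6732

Under the risk-neutral measure, an up-move has probability p* = (R−d)/(u−d) = 0.7174 and values discount at R = 1.04.
Terminal values V(3,·): V(3,0)=13.0222, V(3,1)=8.3113, V(3,2)=43.4665, V(3,3)=101.3984
  t=2,j=0: stock 46.3772 → up 54.2613 (V=8.3113), down 32.9278 (V=13.0222). Price 9.2718; hedge Δ=-0.2208, bond B=19.5128.
  t=2,j=1: stock 76.4244 → up 89.4165 (V=43.4665), down 54.2613 (V=8.3113). Price 32.2417; hedge Δ=1.0000, bond B=-44.1827.
  t=2,j=2: stock 125.9388 → up 147.3484 (V=101.3984), down 89.4165 (V=43.4665). Price 81.7561; hedge Δ=1.0000, bond B=-44.1827.
  t=1,j=0: stock 65.3200 → up 76.4244 (V=32.2417), down 46.3772 (V=9.2718). Price 24.7598; hedge Δ=0.7645, bond B=-25.1748.
  t=1,j=1: stock 107.6400 → up 125.9388 (V=81.7561), down 76.4244 (V=32.2417). Price 65.1566; hedge Δ=1.0000, bond B=-42.4834.
  t=0,j=0: stock 92.0000 → up 107.6400 (V=65.1566), down 65.3200 (V=24.7598). Price 51.6732; hedge Δ=0.9546, bond B=-36.1460.
Self-financing check: at every node Δ·S+B equals the discounted successor values.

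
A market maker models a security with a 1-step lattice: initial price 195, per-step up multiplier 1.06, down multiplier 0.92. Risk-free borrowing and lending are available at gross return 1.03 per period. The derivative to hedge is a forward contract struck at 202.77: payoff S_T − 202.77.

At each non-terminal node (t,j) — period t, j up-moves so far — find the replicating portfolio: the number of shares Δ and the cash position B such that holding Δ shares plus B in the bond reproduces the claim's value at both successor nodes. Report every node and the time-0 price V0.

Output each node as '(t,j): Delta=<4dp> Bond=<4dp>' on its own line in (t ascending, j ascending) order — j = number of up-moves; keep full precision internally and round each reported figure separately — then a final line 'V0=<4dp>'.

Risk-neutral probability p* = (R−d)/(u−d) = (1.03−0.92)/(1.06−0.92) = 0.7857.
Terminal values V(1,·): V(1,0)=-23.3700, V(1,1)=3.9300
(0,0): S=195.0000. Δ = (V_up−V_dn)/(S_up−S_dn) = (3.9300−-23.3700)/(206.7000−179.4000) = 1.0000. V = [p*·3.9300 + (1−p*)·-23.3700]/1.03 = -1.8641. B = V − Δ·S = -196.8641.
The time-0 hedge costs -1.8641, which is the no-arbitrage price.

(0,0): Delta=1.0000 Bond=-196.8641
V0=-1.8641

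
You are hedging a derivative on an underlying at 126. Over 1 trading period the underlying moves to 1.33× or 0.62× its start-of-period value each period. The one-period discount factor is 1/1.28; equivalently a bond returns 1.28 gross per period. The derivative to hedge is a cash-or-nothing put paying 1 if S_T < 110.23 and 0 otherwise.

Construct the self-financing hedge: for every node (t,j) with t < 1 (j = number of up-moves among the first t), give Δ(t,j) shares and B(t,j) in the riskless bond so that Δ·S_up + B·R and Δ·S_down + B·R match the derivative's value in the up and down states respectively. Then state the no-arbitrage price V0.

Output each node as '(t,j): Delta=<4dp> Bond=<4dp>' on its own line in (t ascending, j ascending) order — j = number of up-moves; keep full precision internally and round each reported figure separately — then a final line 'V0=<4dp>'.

(0,0): Delta=-0.0112 Bond=1.4635
V0=0.0550

The replicating-portfolio and risk-neutral prices coincide; use p* = (1.28−0.62)/(1.33−0.62) = 0.9296 for the latter.
Terminal payoffs: V(1,0)=1.0000, V(1,1)=0.0000
  t=0,j=0: stock 126.0000 → up 167.5800 (V=0.0000), down 78.1200 (V=1.0000). Price 0.0550; hedge Δ=-0.0112, bond B=1.4635.
The time-0 hedge costs 0.0550, which is the no-arbitrage price.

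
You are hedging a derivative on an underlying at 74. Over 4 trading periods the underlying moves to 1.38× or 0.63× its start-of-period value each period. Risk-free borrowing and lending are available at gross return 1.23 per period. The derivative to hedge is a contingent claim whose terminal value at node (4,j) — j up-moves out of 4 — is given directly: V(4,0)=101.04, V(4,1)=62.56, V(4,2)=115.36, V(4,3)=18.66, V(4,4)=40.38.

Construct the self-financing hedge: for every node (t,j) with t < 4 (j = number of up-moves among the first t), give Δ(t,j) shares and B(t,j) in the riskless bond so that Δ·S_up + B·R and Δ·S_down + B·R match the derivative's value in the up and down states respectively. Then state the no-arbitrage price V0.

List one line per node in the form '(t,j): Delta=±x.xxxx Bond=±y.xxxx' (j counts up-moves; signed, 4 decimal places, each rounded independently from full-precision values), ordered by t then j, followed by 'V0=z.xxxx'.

Risk-neutral probability p* = (R−d)/(u−d) = (1.23−0.63)/(1.38−0.63) = 0.8000.
At expiry t=4: V(4,0)=101.0400, V(4,1)=62.5600, V(4,2)=115.3600, V(4,3)=18.6600, V(4,4)=40.3800
Node (3,0) S=18.5035: V=(p*·62.5600+(1−p*)·101.0400)/1.23=57.1187; Δ=(62.5600−101.0400)/(25.5348−11.6572)=-2.7728; B=V−Δ·S=108.4254
Node (3,1) S=40.5314: V=(p*·115.3600+(1−p*)·62.5600)/1.23=85.2033; Δ=(115.3600−62.5600)/(55.9334−25.5348)=1.7369; B=V−Δ·S=14.8033
Node (3,2) S=88.7831: V=(p*·18.6600+(1−p*)·115.3600)/1.23=30.8943; Δ=(18.6600−115.3600)/(122.5207−55.9334)=-1.4522; B=V−Δ·S=159.8276
Node (3,3) S=194.4773: V=(p*·40.3800+(1−p*)·18.6600)/1.23=29.2976; Δ=(40.3800−18.6600)/(268.3787−122.5207)=0.1489; B=V−Δ·S=0.3376
Node (2,0) S=29.3706: V=(p*·85.2033+(1−p*)·57.1187)/1.23=64.7043; Δ=(85.2033−57.1187)/(40.5314−18.5035)=1.2750; B=V−Δ·S=27.2583
Node (2,1) S=64.3356: V=(p*·30.8943+(1−p*)·85.2033)/1.23=33.9480; Δ=(30.8943−85.2033)/(88.7831−40.5314)=-1.1255; B=V−Δ·S=106.3600
Node (2,2) S=140.9256: V=(p*·29.2976+(1−p*)·30.8943)/1.23=24.0788; Δ=(29.2976−30.8943)/(194.4773−88.7831)=-0.0151; B=V−Δ·S=26.2078
Node (1,0) S=46.6200: V=(p*·33.9480+(1−p*)·64.7043)/1.23=32.6011; Δ=(33.9480−64.7043)/(64.3356−29.3706)=-0.8796; B=V−Δ·S=73.6095
Node (1,1) S=102.1200: V=(p*·24.0788+(1−p*)·33.9480)/1.23=21.1810; Δ=(24.0788−33.9480)/(140.9256−64.3356)=-0.1289; B=V−Δ·S=34.3400
Node (0,0) S=74.0000: V=(p*·21.1810+(1−p*)·32.6011)/1.23=19.0773; Δ=(21.1810−32.6011)/(102.1200−46.6200)=-0.2058; B=V−Δ·S=34.3040
The time-0 hedge costs 19.0773, which is the no-arbitrage price.

(0,0): Delta=-0.2058 Bond=34.3040
(1,0): Delta=-0.8796 Bond=73.6095
(1,1): Delta=-0.1289 Bond=34.3400
(2,0): Delta=1.2750 Bond=27.2583
(2,1): Delta=-1.1255 Bond=106.3600
(2,2): Delta=-0.0151 Bond=26.2078
(3,0): Delta=-2.7728 Bond=108.4254
(3,1): Delta=1.7369 Bond=14.8033
(3,2): Delta=-1.4522 Bond=159.8276
(3,3): Delta=0.1489 Bond=0.3376
V0=19.0773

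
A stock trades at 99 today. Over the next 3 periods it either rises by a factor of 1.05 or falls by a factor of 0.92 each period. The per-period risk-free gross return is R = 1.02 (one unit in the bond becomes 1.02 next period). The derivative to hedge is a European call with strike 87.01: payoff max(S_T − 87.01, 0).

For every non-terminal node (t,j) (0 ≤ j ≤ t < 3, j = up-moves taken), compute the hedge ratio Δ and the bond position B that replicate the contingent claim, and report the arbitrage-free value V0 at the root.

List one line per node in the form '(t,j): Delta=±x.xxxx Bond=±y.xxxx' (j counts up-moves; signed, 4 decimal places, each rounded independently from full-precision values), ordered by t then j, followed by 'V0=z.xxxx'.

(0,0): Delta=0.9605 Bond=-77.9707
(1,0): Delta=0.8105 Bond=-65.8595
(1,1): Delta=1.0000 Bond=-83.6313
(2,0): Delta=0.0893 Bond=-6.7528
(2,1): Delta=1.0000 Bond=-85.3039
(2,2): Delta=1.0000 Bond=-85.3039
V0=17.1234

Risk-neutral probability p* = (R−d)/(u−d) = (1.02−0.92)/(1.05−0.92) = 0.7692.
Terminal values V(3,·): V(3,0)=0.0000, V(3,1)=0.9733, V(3,2)=13.4057, V(3,3)=27.5949
(2,0): S=83.7936. Δ = (V_up−V_dn)/(S_up−S_dn) = (0.9733−0.0000)/(87.9833−77.0901) = 0.0893. V = [p*·0.9733 + (1−p*)·0.0000]/1.02 = 0.7340. B = V − Δ·S = -6.7528.
(2,1): S=95.6340. Δ = (V_up−V_dn)/(S_up−S_dn) = (13.4057−0.9733)/(100.4157−87.9833) = 1.0000. V = [p*·13.4057 + (1−p*)·0.9733]/1.02 = 10.3301. B = V − Δ·S = -85.3039.
(2,2): S=109.1475. Δ = (V_up−V_dn)/(S_up−S_dn) = (27.5949−13.4057)/(114.6049−100.4157) = 1.0000. V = [p*·27.5949 + (1−p*)·13.4057]/1.02 = 23.8436. B = V − Δ·S = -85.3039.
(1,0): S=91.0800. Δ = (V_up−V_dn)/(S_up−S_dn) = (10.3301−0.7340)/(95.6340−83.7936) = 0.8105. V = [p*·10.3301 + (1−p*)·0.7340]/1.02 = 7.9565. B = V − Δ·S = -65.8595.
(1,1): S=103.9500. Δ = (V_up−V_dn)/(S_up−S_dn) = (23.8436−10.3301)/(109.1475−95.6340) = 1.0000. V = [p*·23.8436 + (1−p*)·10.3301]/1.02 = 20.3187. B = V − Δ·S = -83.6313.
(0,0): S=99.0000. Δ = (V_up−V_dn)/(S_up−S_dn) = (20.3187−7.9565)/(103.9500−91.0800) = 0.9605. V = [p*·20.3187 + (1−p*)·7.9565]/1.02 = 17.1234. B = V − Δ·S = -77.9707.
The time-0 hedge costs 17.1234, which is the no-arbitrage price.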